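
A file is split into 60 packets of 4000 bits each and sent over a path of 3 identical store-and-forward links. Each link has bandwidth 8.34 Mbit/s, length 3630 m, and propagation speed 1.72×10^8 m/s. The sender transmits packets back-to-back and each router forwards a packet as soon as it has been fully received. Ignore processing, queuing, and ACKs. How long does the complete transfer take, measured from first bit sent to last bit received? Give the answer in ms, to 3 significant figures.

29.8 ms

Per-hop transmission t_tx = L/R = 4000/8340000 = 0.479616 ms.
Per-hop propagation t_prop = 3630/172000000 = 0.0211047 ms.
Pipeline fill: first packet needs 3·t_tx to clear all hops; remaining 59 packets each add one t_tx.
Total = (3+60-1)·t_tx + 3·t_prop = 62·0.479616 + 3·0.0211047 = 29.8 ms.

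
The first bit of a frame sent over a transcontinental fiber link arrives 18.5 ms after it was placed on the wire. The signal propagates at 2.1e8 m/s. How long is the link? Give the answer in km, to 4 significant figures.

3885 km

d = s × t_prop = 210000000 × 0.0185 = 3885 km.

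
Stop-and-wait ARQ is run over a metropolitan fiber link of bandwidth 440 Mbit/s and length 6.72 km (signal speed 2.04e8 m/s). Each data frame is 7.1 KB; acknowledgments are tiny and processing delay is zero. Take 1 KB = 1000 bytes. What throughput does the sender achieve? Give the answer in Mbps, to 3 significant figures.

t_tx = L/R = 56800/440000000 = 0.000129091 s.
t_prop = 6720/204000000 = 3.29412e-05 s; RTT = 6.58824e-05 s.
Cycle = t_tx + RTT = 0.000194973 s.
Throughput = L / cycle = 56800 / 0.000194973 = 291 Mbps.

291 Mbps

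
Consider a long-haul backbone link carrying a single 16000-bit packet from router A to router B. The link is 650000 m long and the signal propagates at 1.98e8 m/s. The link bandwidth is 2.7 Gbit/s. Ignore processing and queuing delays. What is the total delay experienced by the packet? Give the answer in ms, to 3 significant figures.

3.29 ms

Transmission delay = L/R = 16000 / 2700000000 = 0.00592593 ms.
Propagation delay = d/s = 650000 m / 198000000 m/s = 3.28283 ms.
Total = 3.29 ms.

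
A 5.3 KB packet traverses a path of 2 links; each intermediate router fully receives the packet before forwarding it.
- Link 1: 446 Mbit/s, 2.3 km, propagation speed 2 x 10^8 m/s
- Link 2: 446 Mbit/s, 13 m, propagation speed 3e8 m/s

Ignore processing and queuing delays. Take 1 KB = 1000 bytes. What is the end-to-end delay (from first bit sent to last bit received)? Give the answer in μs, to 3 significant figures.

202 μs

L = 42400 bits.
Transmission delay per hop = L/R = 42400/446000000 = 95.0673 μs; 2 hops → 190.135 μs.
Propagation delays (d/s per hop): 11.5, 0.0433333 μs; sum = 11.5433 μs.
End-to-end = 202 μs.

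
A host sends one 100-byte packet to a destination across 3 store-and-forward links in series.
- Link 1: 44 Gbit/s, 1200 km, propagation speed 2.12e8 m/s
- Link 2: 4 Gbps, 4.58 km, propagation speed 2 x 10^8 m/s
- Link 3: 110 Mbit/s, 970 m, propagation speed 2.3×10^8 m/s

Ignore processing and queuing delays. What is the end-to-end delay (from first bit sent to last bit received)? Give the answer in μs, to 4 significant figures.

5695 μs

L = 100 × 8 = 800 bits.
Transmission delays (L/R per hop): 0.0181818, 0.2, 7.27273 μs; sum = 7.49091 μs.
Propagation delays (d/s per hop): 5660.38, 22.9, 4.21739 μs; sum = 5687.49 μs.
End-to-end = 5695 μs.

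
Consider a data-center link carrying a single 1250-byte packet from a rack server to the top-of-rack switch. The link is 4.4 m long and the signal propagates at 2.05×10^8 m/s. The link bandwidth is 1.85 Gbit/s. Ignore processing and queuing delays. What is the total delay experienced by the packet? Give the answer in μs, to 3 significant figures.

L = 1250 × 8 = 10000 bits.
Transmission delay = L/R = 10000 / 1850000000 = 5.40541 μs.
Propagation delay = d/s = 4.4 m / 2.05e+08 m/s = 0.0214634 μs.
Total = 5.43 μs.

5.43 μs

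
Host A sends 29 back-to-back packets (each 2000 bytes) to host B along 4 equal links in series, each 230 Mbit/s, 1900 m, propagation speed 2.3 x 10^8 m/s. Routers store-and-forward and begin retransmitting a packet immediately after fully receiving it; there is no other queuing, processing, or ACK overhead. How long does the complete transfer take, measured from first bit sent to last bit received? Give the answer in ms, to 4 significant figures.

2.259 ms

Per-hop transmission t_tx = L/R = 16000/230000000 = 0.0695652 ms.
Per-hop propagation t_prop = 1900/2.3e+08 = 0.00826087 ms.
Pipeline fill: first packet needs 4·t_tx to clear all hops; remaining 28 packets each add one t_tx.
Total = (4+29-1)·t_tx + 4·t_prop = 32·0.0695652 + 4·0.00826087 = 2.259 ms.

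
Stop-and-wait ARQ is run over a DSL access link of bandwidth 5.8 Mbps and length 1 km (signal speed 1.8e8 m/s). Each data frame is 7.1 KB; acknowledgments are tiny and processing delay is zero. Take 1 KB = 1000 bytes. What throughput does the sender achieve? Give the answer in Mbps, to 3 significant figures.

5.79 Mbps

t_tx = L/R = 56800/5800000 = 0.0097931 s.
t_prop = 1000/180000000 = 5.55556e-06 s; RTT = 1.11111e-05 s.
Cycle = t_tx + RTT = 0.00980421 s.
Throughput = L / cycle = 56800 / 0.00980421 = 5.79 Mbps.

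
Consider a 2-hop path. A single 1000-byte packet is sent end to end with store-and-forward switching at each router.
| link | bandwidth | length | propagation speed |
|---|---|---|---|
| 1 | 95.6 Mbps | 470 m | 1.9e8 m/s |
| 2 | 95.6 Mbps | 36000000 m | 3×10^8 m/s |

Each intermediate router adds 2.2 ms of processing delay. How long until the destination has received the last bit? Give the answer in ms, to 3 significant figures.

122 ms

L = 1000 × 8 = 8000 bits.
Transmission delay per hop = L/R = 8000/95600000 = 0.083682 ms; 2 hops → 0.167364 ms.
Propagation delays (d/s per hop): 0.00247368, 120 ms; sum = 120.002 ms.
Processing at 1 router(s): 1 × 2.2 ms = 2.2 ms.
End-to-end = 122 ms.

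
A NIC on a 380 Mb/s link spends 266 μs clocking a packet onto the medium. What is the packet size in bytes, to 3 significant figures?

12600 bytes

L = R × t_tx = 380000000 b/s × 0.000266 s = 101080 bits.
In bytes: 101080 / 8 = 12600 bytes.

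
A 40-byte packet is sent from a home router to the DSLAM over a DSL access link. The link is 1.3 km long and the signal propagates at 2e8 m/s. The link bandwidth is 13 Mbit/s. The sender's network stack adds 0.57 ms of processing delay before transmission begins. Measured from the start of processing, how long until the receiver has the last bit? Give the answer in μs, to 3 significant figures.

601 μs

L = 40 × 8 = 320 bits.
Transmission delay = L/R = 320 / 13000000 = 24.6154 μs.
Propagation delay = d/s = 1300 m / 200000000 m/s = 6.5 μs.
Plus processing delay 0.57 ms = 570 μs.
Total = 601 μs.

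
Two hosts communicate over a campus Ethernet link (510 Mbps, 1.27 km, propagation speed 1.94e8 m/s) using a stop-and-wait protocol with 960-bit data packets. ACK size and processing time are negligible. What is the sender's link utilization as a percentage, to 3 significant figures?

12.6 %

t_tx = L/R = 960/510000000 = 1.88235e-06 s.
t_prop = 1270/194000000 = 6.54639e-06 s; RTT = 1.30928e-05 s.
Cycle = t_tx + RTT = 1.49751e-05 s.
Utilization = t_tx / cycle = 1.88235e-06/1.49751e-05 = 12.6 %.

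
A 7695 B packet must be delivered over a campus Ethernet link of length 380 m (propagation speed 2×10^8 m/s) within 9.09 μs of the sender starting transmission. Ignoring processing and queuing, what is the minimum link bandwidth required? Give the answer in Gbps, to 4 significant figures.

8.562 Gbps

L = 61560 bits.
Propagation delay = 380 / 200000000 = 1.9 μs.
Transmission budget = 9.09 − 1.9 = 7.19 μs.
R ≥ L / t_tx = 61560 bits / 7.19e-06 s = 8.562 Gbps.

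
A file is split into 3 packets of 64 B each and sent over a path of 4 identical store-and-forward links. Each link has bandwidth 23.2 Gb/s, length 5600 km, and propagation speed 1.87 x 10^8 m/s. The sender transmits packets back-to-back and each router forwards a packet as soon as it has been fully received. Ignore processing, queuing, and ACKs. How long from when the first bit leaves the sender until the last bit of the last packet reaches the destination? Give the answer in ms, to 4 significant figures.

119.8 ms

Per-hop transmission t_tx = L/R = 512/23200000000 = 2.2069e-05 ms.
Per-hop propagation t_prop = 5600000/187000000 = 29.9465 ms.
Pipeline fill: first packet needs 4·t_tx to clear all hops; remaining 2 packets each add one t_tx.
Total = (4+3-1)·t_tx + 4·t_prop = 6·2.2069e-05 + 4·29.9465 = 119.8 ms.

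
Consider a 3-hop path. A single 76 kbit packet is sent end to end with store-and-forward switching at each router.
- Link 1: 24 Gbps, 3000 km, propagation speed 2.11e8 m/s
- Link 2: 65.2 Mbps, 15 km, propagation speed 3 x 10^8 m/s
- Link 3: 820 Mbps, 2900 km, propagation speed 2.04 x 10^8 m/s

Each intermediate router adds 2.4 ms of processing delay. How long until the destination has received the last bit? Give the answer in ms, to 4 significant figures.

L = 76000 bits.
Transmission delays (L/R per hop): 0.00316667, 1.16564, 0.0926829 ms; sum = 1.26149 ms.
Propagation delays (d/s per hop): 14.218, 0.05, 14.2157 ms; sum = 28.4837 ms.
Processing at 2 router(s): 2 × 2.4 ms = 4.8 ms.
End-to-end = 34.55 ms.

34.55 ms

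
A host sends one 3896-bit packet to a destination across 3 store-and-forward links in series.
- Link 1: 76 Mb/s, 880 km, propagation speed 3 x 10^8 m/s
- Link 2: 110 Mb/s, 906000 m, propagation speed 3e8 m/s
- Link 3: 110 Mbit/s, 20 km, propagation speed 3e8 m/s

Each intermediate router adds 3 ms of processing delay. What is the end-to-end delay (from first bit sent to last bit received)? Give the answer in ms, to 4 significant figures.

Transmission delays (L/R per hop): 0.0512632, 0.0354182, 0.0354182 ms; sum = 0.1221 ms.
Propagation delays (d/s per hop): 2.93333, 3.02, 0.0666667 ms; sum = 6.02 ms.
Processing at 2 router(s): 2 × 3 ms = 6 ms.
End-to-end = 12.14 ms.

12.14 ms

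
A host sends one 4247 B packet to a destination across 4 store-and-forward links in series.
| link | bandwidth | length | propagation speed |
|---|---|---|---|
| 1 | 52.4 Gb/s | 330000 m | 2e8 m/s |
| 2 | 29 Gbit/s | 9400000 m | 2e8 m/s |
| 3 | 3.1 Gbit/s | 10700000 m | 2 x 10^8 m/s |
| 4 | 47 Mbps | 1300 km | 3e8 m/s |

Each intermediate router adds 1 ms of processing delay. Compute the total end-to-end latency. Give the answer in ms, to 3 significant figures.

L = 4247 × 8 = 33976 bits.
Transmission delays (L/R per hop): 0.000648397, 0.00117159, 0.01096, 0.722894 ms; sum = 0.735674 ms.
Propagation delays (d/s per hop): 1.65, 47, 53.5, 4.33333 ms; sum = 106.483 ms.
Processing at 3 router(s): 3 × 1 ms = 3 ms.
End-to-end = 110 ms.

110 ms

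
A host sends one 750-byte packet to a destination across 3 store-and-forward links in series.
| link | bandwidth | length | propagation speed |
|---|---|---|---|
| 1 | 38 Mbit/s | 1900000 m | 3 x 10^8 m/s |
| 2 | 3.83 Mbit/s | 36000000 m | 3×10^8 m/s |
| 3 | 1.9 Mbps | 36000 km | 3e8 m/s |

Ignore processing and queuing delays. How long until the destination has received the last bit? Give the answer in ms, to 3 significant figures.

251 ms

L = 750 × 8 = 6000 bits.
Transmission delays (L/R per hop): 0.157895, 1.56658, 3.15789 ms; sum = 4.88237 ms.
Propagation delays (d/s per hop): 6.33333, 120, 120 ms; sum = 246.333 ms.
End-to-end = 251 ms.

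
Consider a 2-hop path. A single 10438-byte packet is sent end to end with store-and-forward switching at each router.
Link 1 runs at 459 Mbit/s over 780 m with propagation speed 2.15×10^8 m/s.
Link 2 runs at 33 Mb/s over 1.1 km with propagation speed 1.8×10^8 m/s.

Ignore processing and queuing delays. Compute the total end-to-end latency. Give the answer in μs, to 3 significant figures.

2720 μs

L = 10438 × 8 = 83504 bits.
Transmission delays (L/R per hop): 181.926, 2530.42 μs; sum = 2712.35 μs.
Propagation delays (d/s per hop): 3.62791, 6.11111 μs; sum = 9.73902 μs.
End-to-end = 2720 μs.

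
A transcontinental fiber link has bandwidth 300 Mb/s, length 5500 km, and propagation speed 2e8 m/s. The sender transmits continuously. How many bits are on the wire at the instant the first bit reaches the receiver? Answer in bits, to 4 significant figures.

8250000 bits

Propagation delay = 5500000 / 200000000 = 0.0275 s.
BDP = R × t_prop = 300000000 × 0.0275 = 8250000 bits.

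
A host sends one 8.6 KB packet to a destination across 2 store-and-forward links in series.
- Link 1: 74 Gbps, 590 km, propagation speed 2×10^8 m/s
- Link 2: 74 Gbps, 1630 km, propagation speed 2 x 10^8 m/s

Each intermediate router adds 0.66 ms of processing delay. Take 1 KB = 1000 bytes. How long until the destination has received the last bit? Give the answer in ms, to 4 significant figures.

L = 68800 bits.
Transmission delay per hop = L/R = 68800/74000000000 = 0.00092973 ms; 2 hops → 0.00185946 ms.
Propagation delays (d/s per hop): 2.95, 8.15 ms; sum = 11.1 ms.
Processing at 1 router(s): 1 × 0.66 ms = 0.66 ms.
End-to-end = 11.76 ms.

11.76 ms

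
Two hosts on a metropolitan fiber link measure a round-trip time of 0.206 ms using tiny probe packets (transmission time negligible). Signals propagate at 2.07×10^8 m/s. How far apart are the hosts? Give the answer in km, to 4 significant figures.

One-way propagation = RTT/2 = 0.103 ms.
d = s × t = 2.07e+08 × 0.000103 = 21.32 km.

21.32 km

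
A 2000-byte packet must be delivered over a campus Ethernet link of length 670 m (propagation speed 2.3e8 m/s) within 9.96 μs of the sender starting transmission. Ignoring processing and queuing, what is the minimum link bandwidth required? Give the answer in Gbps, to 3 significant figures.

L = 16000 bits.
Propagation delay = 670 / 2.3e+08 = 2.91304 μs.
Transmission budget = 9.96 − 2.91304 = 7.04696 μs.
R ≥ L / t_tx = 16000 bits / 7.04696e-06 s = 2.27 Gbps.

2.27 Gbps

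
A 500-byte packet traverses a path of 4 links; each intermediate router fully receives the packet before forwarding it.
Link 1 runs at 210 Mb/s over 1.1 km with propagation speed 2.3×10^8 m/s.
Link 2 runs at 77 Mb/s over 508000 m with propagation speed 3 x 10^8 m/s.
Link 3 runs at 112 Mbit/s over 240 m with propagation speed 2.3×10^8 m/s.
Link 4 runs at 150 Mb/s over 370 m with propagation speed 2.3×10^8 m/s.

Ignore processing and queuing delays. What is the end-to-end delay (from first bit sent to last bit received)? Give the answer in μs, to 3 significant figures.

1830 μs

L = 500 × 8 = 4000 bits.
Transmission delays (L/R per hop): 19.0476, 51.9481, 35.7143, 26.6667 μs; sum = 133.377 μs.
Propagation delays (d/s per hop): 4.78261, 1693.33, 1.04348, 1.6087 μs; sum = 1700.77 μs.
End-to-end = 1830 μs.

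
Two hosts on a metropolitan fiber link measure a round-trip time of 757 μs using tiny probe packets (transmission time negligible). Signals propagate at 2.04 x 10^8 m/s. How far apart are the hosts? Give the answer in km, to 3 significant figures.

One-way propagation = RTT/2 = 378.5 μs.
d = s × t = 204000000 × 0.0003785 = 77.2 km.

77.2 km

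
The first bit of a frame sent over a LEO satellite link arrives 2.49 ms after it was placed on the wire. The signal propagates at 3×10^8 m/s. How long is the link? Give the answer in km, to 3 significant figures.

d = s × t_prop = 300000000 × 0.00249 = 747 km.

747 km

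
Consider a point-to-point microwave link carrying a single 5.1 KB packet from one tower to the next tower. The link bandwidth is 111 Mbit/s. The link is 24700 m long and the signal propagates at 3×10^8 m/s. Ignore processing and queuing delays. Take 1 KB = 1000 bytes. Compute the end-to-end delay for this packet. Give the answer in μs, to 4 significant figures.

449.9 μs

L = 40800 bits.
Transmission delay = L/R = 40800 / 111000000 = 367.568 μs.
Propagation delay = d/s = 24700 m / 300000000 m/s = 82.3333 μs.
Total = 449.9 μs.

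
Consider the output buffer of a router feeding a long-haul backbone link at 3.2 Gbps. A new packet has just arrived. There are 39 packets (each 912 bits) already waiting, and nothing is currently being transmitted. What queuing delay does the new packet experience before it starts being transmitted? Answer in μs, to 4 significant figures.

Each queued packet: L/R = 912/3200000000 = 0.285 μs.
39 queued → 11.115 μs.
Queuing delay = 11.12 μs.

11.12 μs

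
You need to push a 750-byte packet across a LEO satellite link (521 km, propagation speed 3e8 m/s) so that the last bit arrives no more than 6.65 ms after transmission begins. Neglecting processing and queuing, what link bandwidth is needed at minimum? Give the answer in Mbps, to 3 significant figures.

1.22 Mbps

L = 6000 bits.
Propagation delay = 521000 / 300000000 = 1.73667 ms.
Transmission budget = 6.65 − 1.73667 = 4.91333 ms.
R ≥ L / t_tx = 6000 bits / 0.00491333 s = 1.22 Mbps.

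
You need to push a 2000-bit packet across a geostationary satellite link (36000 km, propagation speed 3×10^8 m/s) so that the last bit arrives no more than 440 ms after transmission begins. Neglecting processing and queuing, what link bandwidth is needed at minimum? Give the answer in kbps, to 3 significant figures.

Propagation delay = 36000000 / 300000000 = 120 ms.
Transmission budget = 440 − 120 = 320 ms.
R ≥ L / t_tx = 2000 bits / 0.32 s = 6.25 kbps.

6.25 kbps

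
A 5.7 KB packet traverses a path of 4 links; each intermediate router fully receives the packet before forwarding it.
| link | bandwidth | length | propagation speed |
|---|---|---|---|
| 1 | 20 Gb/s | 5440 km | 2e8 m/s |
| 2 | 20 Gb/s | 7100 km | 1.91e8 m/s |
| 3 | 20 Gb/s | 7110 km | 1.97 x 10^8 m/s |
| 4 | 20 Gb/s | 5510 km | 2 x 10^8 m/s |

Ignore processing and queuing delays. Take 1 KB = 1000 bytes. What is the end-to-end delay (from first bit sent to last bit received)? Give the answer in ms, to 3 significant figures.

L = 45600 bits.
Transmission delay per hop = L/R = 45600/20000000000 = 0.00228 ms; 4 hops → 0.00912 ms.
Propagation delays (d/s per hop): 27.2, 37.1728, 36.0914, 27.55 ms; sum = 128.014 ms.
End-to-end = 128 ms.

128 ms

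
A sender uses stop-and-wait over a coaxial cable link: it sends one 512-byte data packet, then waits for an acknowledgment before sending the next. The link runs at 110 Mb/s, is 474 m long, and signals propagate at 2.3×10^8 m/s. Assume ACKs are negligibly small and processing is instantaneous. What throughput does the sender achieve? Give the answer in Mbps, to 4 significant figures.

99.04 Mbps

t_tx = L/R = 4096/110000000 = 3.72364e-05 s.
t_prop = 474/2.3e+08 = 2.06087e-06 s; RTT = 4.12174e-06 s.
Cycle = t_tx + RTT = 4.13581e-05 s.
Throughput = L / cycle = 4096 / 4.13581e-05 = 99.04 Mbps.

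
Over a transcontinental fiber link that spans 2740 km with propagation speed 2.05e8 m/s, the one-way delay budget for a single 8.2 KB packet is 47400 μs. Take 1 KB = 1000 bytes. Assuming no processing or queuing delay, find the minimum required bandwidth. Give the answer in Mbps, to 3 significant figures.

L = 65600 bits.
Propagation delay = 2740000 / 2.05e+08 = 13365.9 μs.
Transmission budget = 47400 − 13365.9 = 34034.1 μs.
R ≥ L / t_tx = 65600 bits / 0.0340341 s = 1.93 Mbps.

1.93 Mbps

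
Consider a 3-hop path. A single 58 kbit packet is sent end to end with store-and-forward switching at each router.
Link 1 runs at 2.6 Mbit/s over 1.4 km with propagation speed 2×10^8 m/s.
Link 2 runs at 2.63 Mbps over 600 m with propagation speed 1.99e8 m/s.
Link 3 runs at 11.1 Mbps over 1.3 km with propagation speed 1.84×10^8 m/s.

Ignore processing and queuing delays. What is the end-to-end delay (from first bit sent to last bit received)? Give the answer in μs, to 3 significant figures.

L = 58000 bits.
Transmission delays (L/R per hop): 22307.7, 22053.2, 5225.23 μs; sum = 49586.1 μs.
Propagation delays (d/s per hop): 7, 3.01508, 7.06522 μs; sum = 17.0803 μs.
End-to-end = 49600 μs.

49600 μs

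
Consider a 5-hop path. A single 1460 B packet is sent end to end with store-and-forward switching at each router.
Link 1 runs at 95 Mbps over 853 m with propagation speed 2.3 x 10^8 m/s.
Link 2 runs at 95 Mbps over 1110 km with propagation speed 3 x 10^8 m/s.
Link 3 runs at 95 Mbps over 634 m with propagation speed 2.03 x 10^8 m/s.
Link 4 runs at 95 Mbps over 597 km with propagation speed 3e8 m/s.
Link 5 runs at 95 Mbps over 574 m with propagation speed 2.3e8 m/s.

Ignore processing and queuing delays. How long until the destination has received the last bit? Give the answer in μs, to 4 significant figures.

L = 1460 × 8 = 11680 bits.
Transmission delay per hop = L/R = 11680/95000000 = 122.947 μs; 5 hops → 614.737 μs.
Propagation delays (d/s per hop): 3.7087, 3700, 3.12315, 1990, 2.49565 μs; sum = 5699.33 μs.
End-to-end = 6314 μs.

6314 μs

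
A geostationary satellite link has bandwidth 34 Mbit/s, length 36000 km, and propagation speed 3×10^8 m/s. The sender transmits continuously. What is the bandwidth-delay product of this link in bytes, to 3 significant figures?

510000 bytes

Propagation delay = 36000000 / 300000000 = 0.12 s.
BDP = R × t_prop = 34000000 × 0.12 = 4080000 bits.
In bytes: 4080000/8 = 510000 bytes.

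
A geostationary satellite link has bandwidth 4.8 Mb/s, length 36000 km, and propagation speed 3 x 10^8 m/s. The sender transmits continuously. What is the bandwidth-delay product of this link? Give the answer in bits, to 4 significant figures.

Propagation delay = 36000000 / 300000000 = 0.12 s.
BDP = R × t_prop = 4800000 × 0.12 = 576000 bits.

576000 bits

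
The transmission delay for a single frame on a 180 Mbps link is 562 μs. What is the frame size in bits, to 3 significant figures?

101000 bits

L = R × t_tx = 180000000 b/s × 0.000562 s = 101160 bits.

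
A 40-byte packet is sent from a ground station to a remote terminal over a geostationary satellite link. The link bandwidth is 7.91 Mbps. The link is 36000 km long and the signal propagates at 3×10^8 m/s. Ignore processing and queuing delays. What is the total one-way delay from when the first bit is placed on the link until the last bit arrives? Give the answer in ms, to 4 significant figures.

L = 40 × 8 = 320 bits.
Transmission delay = L/R = 320 / 7910000 = 0.0404551 ms.
Propagation delay = d/s = 36000000 m / 300000000 m/s = 120 ms.
Total = 120.0 ms.

120.0 ms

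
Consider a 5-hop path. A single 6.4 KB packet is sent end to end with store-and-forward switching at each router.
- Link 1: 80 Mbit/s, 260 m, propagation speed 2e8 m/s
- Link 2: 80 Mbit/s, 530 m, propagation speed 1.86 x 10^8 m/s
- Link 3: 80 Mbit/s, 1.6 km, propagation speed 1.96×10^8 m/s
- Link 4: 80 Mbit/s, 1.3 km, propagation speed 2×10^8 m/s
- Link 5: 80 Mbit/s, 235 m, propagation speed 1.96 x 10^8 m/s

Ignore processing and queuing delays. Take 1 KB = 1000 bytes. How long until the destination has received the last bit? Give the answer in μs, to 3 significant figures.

3220 μs

L = 51200 bits.
Transmission delay per hop = L/R = 51200/80000000 = 640 μs; 5 hops → 3200 μs.
Propagation delays (d/s per hop): 1.3, 2.84946, 8.16327, 6.5, 1.19898 μs; sum = 20.0117 μs.
End-to-end = 3220 μs.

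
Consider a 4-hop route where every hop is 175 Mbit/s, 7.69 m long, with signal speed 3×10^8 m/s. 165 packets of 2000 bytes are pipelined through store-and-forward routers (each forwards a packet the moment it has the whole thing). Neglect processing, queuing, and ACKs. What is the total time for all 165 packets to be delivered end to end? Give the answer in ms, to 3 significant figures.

Per-hop transmission t_tx = L/R = 16000/175000000 = 0.0914286 ms.
Per-hop propagation t_prop = 7.69/300000000 = 2.56333e-05 ms.
Pipeline fill: first packet needs 4·t_tx to clear all hops; remaining 164 packets each add one t_tx.
Total = (4+165-1)·t_tx + 4·t_prop = 168·0.0914286 + 4·2.56333e-05 = 15.4 ms.

15.4 ms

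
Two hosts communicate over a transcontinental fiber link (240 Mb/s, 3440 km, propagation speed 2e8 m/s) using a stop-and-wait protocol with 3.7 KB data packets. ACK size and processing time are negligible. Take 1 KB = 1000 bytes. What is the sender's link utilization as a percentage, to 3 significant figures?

0.357 %

t_tx = L/R = 29600/240000000 = 0.000123333 s.
t_prop = 3440000/200000000 = 0.0172 s; RTT = 0.0344 s.
Cycle = t_tx + RTT = 0.0345233 s.
Utilization = t_tx / cycle = 0.000123333/0.0345233 = 0.357 %.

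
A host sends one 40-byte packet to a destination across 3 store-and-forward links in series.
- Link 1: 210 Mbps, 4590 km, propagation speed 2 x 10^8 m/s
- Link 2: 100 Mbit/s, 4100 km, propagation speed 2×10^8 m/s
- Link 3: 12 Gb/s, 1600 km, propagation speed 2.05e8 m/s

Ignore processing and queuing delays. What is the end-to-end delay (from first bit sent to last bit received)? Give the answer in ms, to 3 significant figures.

51.3 ms

L = 40 × 8 = 320 bits.
Transmission delays (L/R per hop): 0.00152381, 0.0032, 2.66667e-05 ms; sum = 0.00475048 ms.
Propagation delays (d/s per hop): 22.95, 20.5, 7.80488 ms; sum = 51.2549 ms.
End-to-end = 51.3 ms.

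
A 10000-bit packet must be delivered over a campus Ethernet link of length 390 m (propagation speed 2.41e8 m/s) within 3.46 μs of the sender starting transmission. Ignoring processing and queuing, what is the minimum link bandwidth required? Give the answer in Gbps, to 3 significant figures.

Propagation delay = 390 / 241000000 = 1.61826 μs.
Transmission budget = 3.46 − 1.61826 = 1.84174 μs.
R ≥ L / t_tx = 10000 bits / 1.84174e-06 s = 5.43 Gbps.

5.43 Gbps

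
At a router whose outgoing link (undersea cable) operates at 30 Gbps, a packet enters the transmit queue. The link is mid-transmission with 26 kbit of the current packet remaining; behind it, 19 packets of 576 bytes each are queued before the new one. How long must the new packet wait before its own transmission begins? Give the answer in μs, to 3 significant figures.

Each queued packet: L/R = 4608/30000000000 = 0.1536 μs.
19 queued → 2.9184 μs.
Plus remaining 26000 bits of current packet: 0.866667 μs.
Queuing delay = 3.79 μs.

3.79 μs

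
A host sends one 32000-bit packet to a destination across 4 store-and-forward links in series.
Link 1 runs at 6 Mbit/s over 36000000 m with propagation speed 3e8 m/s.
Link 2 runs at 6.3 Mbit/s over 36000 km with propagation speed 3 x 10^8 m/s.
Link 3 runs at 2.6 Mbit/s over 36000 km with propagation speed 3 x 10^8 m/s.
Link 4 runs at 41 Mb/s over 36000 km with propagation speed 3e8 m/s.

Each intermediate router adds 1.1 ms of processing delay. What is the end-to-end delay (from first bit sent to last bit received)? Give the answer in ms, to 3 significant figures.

Transmission delays (L/R per hop): 5.33333, 5.07937, 12.3077, 0.780488 ms; sum = 23.5009 ms.
Propagation delays (d/s per hop): 120, 120, 120, 120 ms; sum = 480 ms.
Processing at 3 router(s): 3 × 1.1 ms = 3.3 ms.
End-to-end = 507 ms.

507 ms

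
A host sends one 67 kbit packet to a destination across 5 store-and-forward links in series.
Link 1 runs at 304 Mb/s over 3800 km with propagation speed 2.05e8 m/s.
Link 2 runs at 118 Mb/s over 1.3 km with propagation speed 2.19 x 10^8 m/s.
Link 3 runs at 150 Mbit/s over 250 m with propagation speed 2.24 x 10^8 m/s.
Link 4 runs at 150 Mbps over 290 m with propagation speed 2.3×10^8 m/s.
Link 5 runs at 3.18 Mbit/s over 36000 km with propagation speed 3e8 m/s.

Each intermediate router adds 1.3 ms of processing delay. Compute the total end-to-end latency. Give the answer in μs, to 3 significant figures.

L = 67000 bits.
Transmission delays (L/R per hop): 220.395, 567.797, 446.667, 446.667, 21069.2 μs; sum = 22750.7 μs.
Propagation delays (d/s per hop): 18536.6, 5.93607, 1.11607, 1.26087, 120000 μs; sum = 138545 μs.
Processing at 4 router(s): 4 × 1.3 ms = 5200 μs.
End-to-end = 166000 μs.

166000 μs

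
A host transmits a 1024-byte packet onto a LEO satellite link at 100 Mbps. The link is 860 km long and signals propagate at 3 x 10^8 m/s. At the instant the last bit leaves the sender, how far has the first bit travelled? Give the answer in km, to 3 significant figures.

t_tx = L/R = 8192/100000000 = 8.192e-05 s.
Distance = s × t_tx = 300000000 × 8.192e-05 = 24.6 km.

24.6 km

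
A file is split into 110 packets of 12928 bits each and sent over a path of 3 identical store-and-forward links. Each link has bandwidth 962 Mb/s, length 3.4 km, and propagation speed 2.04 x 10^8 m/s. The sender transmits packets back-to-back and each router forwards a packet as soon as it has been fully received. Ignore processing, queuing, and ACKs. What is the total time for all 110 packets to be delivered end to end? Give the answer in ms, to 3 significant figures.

1.56 ms

Per-hop transmission t_tx = L/R = 12928/962000000 = 0.0134387 ms.
Per-hop propagation t_prop = 3400/204000000 = 0.0166667 ms.
Pipeline fill: first packet needs 3·t_tx to clear all hops; remaining 109 packets each add one t_tx.
Total = (3+110-1)·t_tx + 3·t_prop = 112·0.0134387 + 3·0.0166667 = 1.56 ms.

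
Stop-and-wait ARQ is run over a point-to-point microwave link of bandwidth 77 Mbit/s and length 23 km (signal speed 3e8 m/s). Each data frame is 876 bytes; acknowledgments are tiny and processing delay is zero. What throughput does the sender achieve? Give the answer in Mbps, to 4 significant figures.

28.68 Mbps

t_tx = L/R = 7008/77000000 = 9.1013e-05 s.
t_prop = 23000/300000000 = 7.66667e-05 s; RTT = 0.000153333 s.
Cycle = t_tx + RTT = 0.000244346 s.
Throughput = L / cycle = 7008 / 0.000244346 = 28.68 Mbps.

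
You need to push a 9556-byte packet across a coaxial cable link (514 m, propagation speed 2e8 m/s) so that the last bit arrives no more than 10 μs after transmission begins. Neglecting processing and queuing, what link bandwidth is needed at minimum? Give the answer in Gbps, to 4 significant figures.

10.29 Gbps

L = 76448 bits.
Propagation delay = 514 / 200000000 = 2.57 μs.
Transmission budget = 10 − 2.57 = 7.43 μs.
R ≥ L / t_tx = 76448 bits / 7.43e-06 s = 10.29 Gbps.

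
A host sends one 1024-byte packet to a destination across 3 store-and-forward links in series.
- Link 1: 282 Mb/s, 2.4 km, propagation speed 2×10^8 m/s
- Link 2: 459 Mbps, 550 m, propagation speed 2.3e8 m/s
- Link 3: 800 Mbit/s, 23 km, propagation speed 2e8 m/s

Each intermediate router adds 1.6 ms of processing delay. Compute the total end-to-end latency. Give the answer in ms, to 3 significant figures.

L = 1024 × 8 = 8192 bits.
Transmission delays (L/R per hop): 0.0290496, 0.0178475, 0.01024 ms; sum = 0.0571371 ms.
Propagation delays (d/s per hop): 0.012, 0.0023913, 0.115 ms; sum = 0.129391 ms.
Processing at 2 router(s): 2 × 1.6 ms = 3.2 ms.
End-to-end = 3.39 ms.

3.39 ms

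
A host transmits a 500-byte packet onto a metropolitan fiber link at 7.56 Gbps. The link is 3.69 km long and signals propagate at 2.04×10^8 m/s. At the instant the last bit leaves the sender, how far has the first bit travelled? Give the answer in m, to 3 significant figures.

t_tx = L/R = 4000/7560000000 = 5.29101e-07 s.
Distance = s × t_tx = 204000000 × 5.29101e-07 = 108 m.

108 m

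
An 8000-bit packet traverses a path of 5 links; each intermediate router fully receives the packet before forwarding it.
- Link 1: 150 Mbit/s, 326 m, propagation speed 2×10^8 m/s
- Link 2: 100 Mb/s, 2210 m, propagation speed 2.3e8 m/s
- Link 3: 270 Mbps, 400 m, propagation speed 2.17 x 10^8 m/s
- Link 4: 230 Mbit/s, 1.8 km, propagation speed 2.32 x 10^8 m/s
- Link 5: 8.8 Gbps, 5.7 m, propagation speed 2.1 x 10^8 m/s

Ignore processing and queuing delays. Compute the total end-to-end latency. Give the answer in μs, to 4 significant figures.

Transmission delays (L/R per hop): 53.3333, 80, 29.6296, 34.7826, 0.909091 μs; sum = 198.655 μs.
Propagation delays (d/s per hop): 1.63, 9.6087, 1.84332, 7.75862, 0.0271429 μs; sum = 20.8678 μs.
End-to-end = 219.5 μs.

219.5 μs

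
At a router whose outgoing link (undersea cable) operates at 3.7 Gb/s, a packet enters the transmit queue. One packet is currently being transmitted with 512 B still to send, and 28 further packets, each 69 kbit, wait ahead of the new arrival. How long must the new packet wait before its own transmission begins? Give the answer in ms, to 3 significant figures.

Each queued packet: L/R = 69000/3700000000 = 0.0186486 ms.
28 queued → 0.522162 ms.
Plus remaining 4096 bits of current packet: 0.00110703 ms.
Queuing delay = 0.523 ms.

0.523 ms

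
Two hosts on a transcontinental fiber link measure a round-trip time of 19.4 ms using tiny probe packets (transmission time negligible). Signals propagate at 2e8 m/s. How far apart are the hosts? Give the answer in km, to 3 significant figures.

1940 km

One-way propagation = RTT/2 = 9.7 ms.
d = s × t = 200000000 × 0.0097 = 1940 km.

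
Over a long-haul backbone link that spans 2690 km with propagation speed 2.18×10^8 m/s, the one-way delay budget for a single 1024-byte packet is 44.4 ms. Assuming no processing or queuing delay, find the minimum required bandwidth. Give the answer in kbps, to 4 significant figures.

255.5 kbps

L = 8192 bits.
Propagation delay = 2690000 / 2.18e+08 = 12.3394 ms.
Transmission budget = 44.4 − 12.3394 = 32.0606 ms.
R ≥ L / t_tx = 8192 bits / 0.0320606 s = 255.5 kbps.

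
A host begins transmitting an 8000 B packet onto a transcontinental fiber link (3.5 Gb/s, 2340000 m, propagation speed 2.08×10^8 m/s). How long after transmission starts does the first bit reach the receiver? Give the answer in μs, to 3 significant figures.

11300 μs

First bit experiences only propagation delay: d/s = 2340000/208000000 = 11300 μs.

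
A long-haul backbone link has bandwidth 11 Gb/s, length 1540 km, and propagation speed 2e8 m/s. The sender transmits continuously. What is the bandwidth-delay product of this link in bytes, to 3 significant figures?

10600000 bytes

Propagation delay = 1540000 / 200000000 = 0.0077 s.
BDP = R × t_prop = 11000000000 × 0.0077 = 84700000 bits.
In bytes: 84700000/8 = 10600000 bytes.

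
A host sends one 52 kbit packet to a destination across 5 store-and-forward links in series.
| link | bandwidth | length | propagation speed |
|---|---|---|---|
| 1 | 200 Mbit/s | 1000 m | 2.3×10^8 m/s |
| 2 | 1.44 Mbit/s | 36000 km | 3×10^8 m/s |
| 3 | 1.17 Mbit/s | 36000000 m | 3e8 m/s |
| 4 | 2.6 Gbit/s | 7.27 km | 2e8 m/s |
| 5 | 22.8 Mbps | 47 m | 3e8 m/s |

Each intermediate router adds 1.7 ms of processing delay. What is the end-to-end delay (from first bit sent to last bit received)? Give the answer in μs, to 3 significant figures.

L = 52000 bits.
Transmission delays (L/R per hop): 260, 36111.1, 44444.4, 20, 2280.7 μs; sum = 83116.3 μs.
Propagation delays (d/s per hop): 4.34783, 120000, 120000, 36.35, 0.156667 μs; sum = 240041 μs.
Processing at 4 router(s): 4 × 1.7 ms = 6800 μs.
End-to-end = 330000 μs.

330000 μs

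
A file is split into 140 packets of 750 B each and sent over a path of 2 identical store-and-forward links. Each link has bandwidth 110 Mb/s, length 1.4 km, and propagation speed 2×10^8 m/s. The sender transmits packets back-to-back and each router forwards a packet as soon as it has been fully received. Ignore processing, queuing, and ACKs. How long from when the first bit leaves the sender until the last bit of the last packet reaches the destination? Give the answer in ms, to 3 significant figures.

Per-hop transmission t_tx = L/R = 6000/110000000 = 0.0545455 ms.
Per-hop propagation t_prop = 1400/200000000 = 0.007 ms.
Pipeline fill: first packet needs 2·t_tx to clear all hops; remaining 139 packets each add one t_tx.
Total = (2+140-1)·t_tx + 2·t_prop = 141·0.0545455 + 2·0.007 = 7.70 ms.

7.70 ms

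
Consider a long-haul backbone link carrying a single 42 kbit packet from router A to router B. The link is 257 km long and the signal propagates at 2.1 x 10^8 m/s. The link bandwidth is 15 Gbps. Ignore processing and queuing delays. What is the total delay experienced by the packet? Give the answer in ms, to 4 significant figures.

1.227 ms

L = 42000 bits.
Transmission delay = L/R = 42000 / 15000000000 = 0.0028 ms.
Propagation delay = d/s = 257000 m / 210000000 m/s = 1.22381 ms.
Total = 1.227 ms.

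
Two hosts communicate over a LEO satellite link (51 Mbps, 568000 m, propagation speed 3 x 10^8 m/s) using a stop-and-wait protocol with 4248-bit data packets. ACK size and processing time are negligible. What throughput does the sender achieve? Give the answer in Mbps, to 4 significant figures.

1.098 Mbps

t_tx = L/R = 4248/51000000 = 8.32941e-05 s.
t_prop = 568000/300000000 = 0.00189333 s; RTT = 0.00378667 s.
Cycle = t_tx + RTT = 0.00386996 s.
Throughput = L / cycle = 4248 / 0.00386996 = 1.098 Mbps.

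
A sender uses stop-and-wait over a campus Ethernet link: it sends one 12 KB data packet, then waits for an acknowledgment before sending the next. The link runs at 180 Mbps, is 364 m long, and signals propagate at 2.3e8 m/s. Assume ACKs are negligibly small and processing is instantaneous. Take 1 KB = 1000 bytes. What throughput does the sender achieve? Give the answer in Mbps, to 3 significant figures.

179 Mbps

t_tx = L/R = 96000/180000000 = 0.000533333 s.
t_prop = 364/2.3e+08 = 1.58261e-06 s; RTT = 3.16522e-06 s.
Cycle = t_tx + RTT = 0.000536499 s.
Throughput = L / cycle = 96000 / 0.000536499 = 179 Mbps.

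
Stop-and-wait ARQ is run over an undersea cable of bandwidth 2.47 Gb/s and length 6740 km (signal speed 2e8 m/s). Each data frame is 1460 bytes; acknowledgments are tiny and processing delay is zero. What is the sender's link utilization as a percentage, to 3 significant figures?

t_tx = L/R = 11680/2470000000 = 4.72874e-06 s.
t_prop = 6740000/200000000 = 0.0337 s; RTT = 0.0674 s.
Cycle = t_tx + RTT = 0.0674047 s.
Utilization = t_tx / cycle = 4.72874e-06/0.0674047 = 0.00702 %.

0.00702 %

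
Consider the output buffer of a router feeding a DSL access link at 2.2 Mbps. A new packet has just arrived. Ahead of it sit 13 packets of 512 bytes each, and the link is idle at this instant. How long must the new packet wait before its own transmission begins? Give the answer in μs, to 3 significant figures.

24200 μs

Each queued packet: L/R = 4096/2200000 = 1861.82 μs.
13 queued → 24203.6 μs.
Queuing delay = 24200 μs.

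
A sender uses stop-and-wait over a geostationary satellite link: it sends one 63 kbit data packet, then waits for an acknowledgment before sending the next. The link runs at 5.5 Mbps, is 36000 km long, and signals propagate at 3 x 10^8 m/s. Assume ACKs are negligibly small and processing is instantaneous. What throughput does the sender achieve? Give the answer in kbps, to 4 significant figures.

t_tx = L/R = 63000/5500000 = 0.0114545 s.
t_prop = 36000000/300000000 = 0.12 s; RTT = 0.24 s.
Cycle = t_tx + RTT = 0.251455 s.
Throughput = L / cycle = 63000 / 0.251455 = 250.5 kbps.

250.5 kbps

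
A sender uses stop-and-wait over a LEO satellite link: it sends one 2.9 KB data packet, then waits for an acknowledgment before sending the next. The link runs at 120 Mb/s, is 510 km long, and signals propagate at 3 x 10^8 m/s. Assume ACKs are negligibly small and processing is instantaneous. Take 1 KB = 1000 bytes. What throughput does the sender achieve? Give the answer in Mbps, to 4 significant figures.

t_tx = L/R = 23200/120000000 = 0.000193333 s.
t_prop = 510000/300000000 = 0.0017 s; RTT = 0.0034 s.
Cycle = t_tx + RTT = 0.00359333 s.
Throughput = L / cycle = 23200 / 0.00359333 = 6.456 Mbps.

6.456 Mbps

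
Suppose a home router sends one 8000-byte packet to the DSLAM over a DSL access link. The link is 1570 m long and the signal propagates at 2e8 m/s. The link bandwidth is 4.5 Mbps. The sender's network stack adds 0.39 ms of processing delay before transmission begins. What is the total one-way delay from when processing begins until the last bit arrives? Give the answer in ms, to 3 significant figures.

L = 8000 × 8 = 64000 bits.
Transmission delay = L/R = 64000 / 4500000 = 14.2222 ms.
Propagation delay = d/s = 1570 m / 200000000 m/s = 0.00785 ms.
Plus processing delay 0.39 ms = 0.39 ms.
Total = 14.6 ms.

14.6 ms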